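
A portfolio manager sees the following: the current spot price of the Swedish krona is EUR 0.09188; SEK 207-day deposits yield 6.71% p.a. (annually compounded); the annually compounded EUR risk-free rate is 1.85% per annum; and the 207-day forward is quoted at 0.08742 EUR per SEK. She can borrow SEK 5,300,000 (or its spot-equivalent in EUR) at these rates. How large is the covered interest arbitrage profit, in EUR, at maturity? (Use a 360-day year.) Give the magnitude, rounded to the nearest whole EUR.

EUR 11,169

T = 207/360 years.
Invest the SEK and cover forward: 5,300,000 × 1.03804921 × 0.08742 = EUR 480,955.19.
Convert at spot and invest in EUR: 5,300,000 × 0.09188 × 1.01059604 = EUR 492,123.89.
The quoted forward undervalues SEK, so borrow SEK, convert to EUR at spot, deposit the EUR at 1.85%, and buy SEK forward at 0.08742 to cover the loan.
The gap between the two covered legs is EUR 11,169.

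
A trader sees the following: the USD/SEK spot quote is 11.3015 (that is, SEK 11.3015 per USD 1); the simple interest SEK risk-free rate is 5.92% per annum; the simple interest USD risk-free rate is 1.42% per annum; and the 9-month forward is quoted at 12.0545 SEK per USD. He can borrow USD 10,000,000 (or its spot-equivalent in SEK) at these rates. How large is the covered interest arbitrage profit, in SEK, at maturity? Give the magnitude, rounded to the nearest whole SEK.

T = 9/12 years.
Route A — deposit USD, sell forward: 10,000,000 × 1.010650 × 12.0545 = SEK 121,828,804.25.
Route B — convert at spot, deposit SEK: 10,000,000 × 11.3015 × 1.044400 = SEK 118,032,866.00.
The quoted forward overvalues USD, so borrow SEK, buy USD at spot, deposit the USD at 1.42%, and sell the proceeds forward at 12.0545.
The gap between the two covered legs is SEK 3,795,938.

SEK 3,795,938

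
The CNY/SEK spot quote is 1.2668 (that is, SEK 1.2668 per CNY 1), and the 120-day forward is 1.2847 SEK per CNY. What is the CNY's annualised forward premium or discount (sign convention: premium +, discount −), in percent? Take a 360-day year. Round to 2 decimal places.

T = 120/360 years.
(F − S)/S = (1.2847 − 1.2668)/1.2668 = 0.0141301.
Per annum: 0.0141301 / (120/360) = 0.042390 = 4.24%.

+4.24%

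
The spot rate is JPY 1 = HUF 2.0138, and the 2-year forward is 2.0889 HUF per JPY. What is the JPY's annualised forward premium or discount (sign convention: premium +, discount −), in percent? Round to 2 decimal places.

T = 2 years.
Period premium: (2.0889 − 2.0138)/2.0138 = 0.0372927.
Annualise by dividing by T: 0.0372927 / 2 = 0.018646 → 1.86%.

+1.86%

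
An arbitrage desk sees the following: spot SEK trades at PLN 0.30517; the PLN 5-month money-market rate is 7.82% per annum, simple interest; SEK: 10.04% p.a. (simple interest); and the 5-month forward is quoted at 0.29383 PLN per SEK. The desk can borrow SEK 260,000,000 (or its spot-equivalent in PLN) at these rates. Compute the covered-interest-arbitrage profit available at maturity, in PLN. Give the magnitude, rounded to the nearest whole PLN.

T = 5/12 years.
Keep in SEK, deliver into the forward: 260,000,000·1.0418333333·0.29383 = PLN 79,591,690.96.
Swap to PLN now, deposit: 260,000,000·0.30517·1.0325833333 = PLN 81,929,498.51.
The quoted forward undervalues SEK, so borrow SEK, convert to PLN at spot, deposit the PLN at 7.82%, and buy SEK forward at 0.29383 to cover the loan.
Arbitrage profit = |79,591,690.96 − 81,929,498.51| = PLN 2,337,808.

PLN 2,337,808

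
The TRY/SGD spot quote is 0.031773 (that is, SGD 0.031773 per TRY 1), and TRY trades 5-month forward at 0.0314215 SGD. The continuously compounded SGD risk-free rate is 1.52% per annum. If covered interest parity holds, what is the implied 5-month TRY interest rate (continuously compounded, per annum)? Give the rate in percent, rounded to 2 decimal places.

4.19%

T = 5/12 years.
CIP gives F = S · g_SGD/g_TRY, so g_SGD/g_TRY = 0.0314215/0.031773 = 0.9889371.
SGD growth factor: e^(0.0152×5/12) = 1.0063534.
So the TRY growth factor = 1.0176111.
r = ln(1.0176111)/(5/12) = 0.041899 → 4.19%.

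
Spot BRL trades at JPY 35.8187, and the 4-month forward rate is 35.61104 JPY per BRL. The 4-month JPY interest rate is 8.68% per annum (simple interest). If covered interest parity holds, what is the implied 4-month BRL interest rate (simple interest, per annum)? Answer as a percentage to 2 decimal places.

T = 4/12 years.
F/S = 35.61104/35.8187 = 0.9942025 = (growth of JPY) / (growth of BRL).
JPY growth factor: 1 + 0.0868×4/12 = 1.0289333.
That pins the BRL growth at 1.0349333.
(1.0349333 − 1)/T = 0.104800, i.e. 10.48%.

10.48%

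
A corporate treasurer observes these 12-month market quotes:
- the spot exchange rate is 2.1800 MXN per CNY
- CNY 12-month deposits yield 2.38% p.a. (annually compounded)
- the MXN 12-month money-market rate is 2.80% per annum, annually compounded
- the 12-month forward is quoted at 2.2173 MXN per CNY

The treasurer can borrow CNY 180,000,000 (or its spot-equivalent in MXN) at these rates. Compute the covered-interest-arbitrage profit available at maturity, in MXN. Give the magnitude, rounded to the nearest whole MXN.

MXN 5,225,713

T = 1 year.
Invest the CNY and cover forward: 180,000,000 × 1.023800 × 2.2173 = MXN 408,612,913.20.
Convert at spot and invest in MXN: 180,000,000 × 2.1800 × 1.028000 = MXN 403,387,200.00.
The quoted forward overvalues CNY, so borrow MXN, buy CNY at spot, deposit the CNY at 2.38%, and sell the proceeds forward at 2.2173.
Arbitrage profit = |408,612,913.20 − 403,387,200.00| = MXN 5,225,713.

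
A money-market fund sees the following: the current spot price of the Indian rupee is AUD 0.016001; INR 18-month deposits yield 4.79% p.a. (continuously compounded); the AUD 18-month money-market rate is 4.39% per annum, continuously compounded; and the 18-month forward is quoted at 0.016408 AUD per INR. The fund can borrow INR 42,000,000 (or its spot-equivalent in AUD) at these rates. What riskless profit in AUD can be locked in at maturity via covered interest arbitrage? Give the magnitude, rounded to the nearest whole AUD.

T = 18/12 years.
Invest the INR and cover forward: 42,000,000 × 1.07449416 × 0.016408 = AUD 740,472.61.
Convert at spot and invest in AUD: 42,000,000 × 0.016001 × 1.0680665 = AUD 717,785.55.
The quoted forward overvalues INR, so borrow AUD, buy INR at spot, deposit the INR at 4.79%, and sell the proceeds forward at 0.016408.
Profit = 740,472.61 − 717,785.55 = AUD 22,687.

AUD 22,687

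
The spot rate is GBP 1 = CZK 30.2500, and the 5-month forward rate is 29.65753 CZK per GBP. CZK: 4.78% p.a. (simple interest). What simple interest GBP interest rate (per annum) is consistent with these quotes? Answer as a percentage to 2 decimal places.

9.67%

T = 5/12 years.
F/S = 29.65753/30.25 = 0.9804142 = (growth of CZK) / (growth of GBP).
The CZK side grows by 1 + 0.0478×5/12 = 1.0199167.
So the GBP growth factor = 1.0402916.
r = (1.0402916 − 1)/(5/12) = 0.096700 → 9.67%.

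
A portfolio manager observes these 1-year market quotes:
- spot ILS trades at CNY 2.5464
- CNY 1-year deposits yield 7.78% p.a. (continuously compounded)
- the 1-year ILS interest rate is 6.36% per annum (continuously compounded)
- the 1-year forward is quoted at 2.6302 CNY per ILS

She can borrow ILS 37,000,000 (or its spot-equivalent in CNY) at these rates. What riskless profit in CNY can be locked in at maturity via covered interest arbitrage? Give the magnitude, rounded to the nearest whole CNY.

CNY 1,868,302

T = 1 year.
Route A — deposit ILS, sell forward: 37,000,000 × 1.0656660471 × 2.6302 = CNY 103,707,848.97.
Route B — convert at spot, deposit CNY: 37,000,000 × 2.5464 × 1.0809064558 = CNY 101,839,547.36.
The quoted forward overvalues ILS, so borrow CNY, buy ILS at spot, deposit the ILS at 6.36%, and sell the proceeds forward at 2.6302.
Arbitrage profit = |103,707,848.97 − 101,839,547.36| = CNY 1,868,302.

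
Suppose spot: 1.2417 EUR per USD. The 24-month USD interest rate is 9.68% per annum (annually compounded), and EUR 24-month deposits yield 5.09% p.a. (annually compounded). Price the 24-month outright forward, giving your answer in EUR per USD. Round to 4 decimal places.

T = 2 years.
EUR growth factor: (1 + 0.0509)^2 = 1.1043908.
USD accumulates by (1 + 0.0968)^2 = 1.2029702.
Forward (EUR per USD) = 1.2417 × 1.1043908 / 1.2029702 = 1.139947.

1.1399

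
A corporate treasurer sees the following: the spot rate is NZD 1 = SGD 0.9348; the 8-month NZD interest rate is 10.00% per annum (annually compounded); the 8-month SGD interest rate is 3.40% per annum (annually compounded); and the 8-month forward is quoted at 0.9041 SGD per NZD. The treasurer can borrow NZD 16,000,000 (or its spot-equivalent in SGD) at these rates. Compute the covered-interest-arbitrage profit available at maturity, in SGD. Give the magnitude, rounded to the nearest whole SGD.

SGD 120,648

T = 8/12 years.
Route A — deposit NZD, sell forward: 16,000,000 × 1.0656022368 × 0.9041 = SGD 15,414,575.72.
Route B — convert at spot, deposit SGD: 16,000,000 × 0.9348 × 1.0225401255 = SGD 15,293,928.15.
The quoted forward overvalues NZD, so borrow SGD, buy NZD at spot, deposit the NZD at 10.00%, and sell the proceeds forward at 0.9041.
Profit = 15,414,575.72 − 15,293,928.15 = SGD 120,648.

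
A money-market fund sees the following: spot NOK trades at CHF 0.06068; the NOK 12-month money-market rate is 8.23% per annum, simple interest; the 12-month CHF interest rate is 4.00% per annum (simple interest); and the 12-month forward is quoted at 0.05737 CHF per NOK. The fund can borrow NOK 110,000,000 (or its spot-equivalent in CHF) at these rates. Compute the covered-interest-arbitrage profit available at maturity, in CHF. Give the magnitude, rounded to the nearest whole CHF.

T = 1 year.
Invest the NOK and cover forward: 110,000,000 × 1.082300 × 0.05737 = CHF 6,830,070.61.
Convert at spot and invest in CHF: 110,000,000 × 0.06068 × 1.040000 = CHF 6,941,792.00.
The quoted forward undervalues NOK, so borrow NOK, convert to CHF at spot, deposit the CHF at 4.00%, and buy NOK forward at 0.05737 to cover the loan.
The gap between the two covered legs is CHF 111,721.

CHF 111,721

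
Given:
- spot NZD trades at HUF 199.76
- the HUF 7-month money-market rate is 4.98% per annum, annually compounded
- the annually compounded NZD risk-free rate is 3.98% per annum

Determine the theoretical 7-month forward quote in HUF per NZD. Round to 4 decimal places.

T = 7/12 years.
HUF growth factor: (1 + 0.0498)^(7/12) = 1.028755488.
NZD growth factor: (1 + 0.0398)^(7/12) = 1.023027695.
So F = 199.76 × 1.028755488 / 1.023027695 = 200.878429 (HUF/NZD).

200.8784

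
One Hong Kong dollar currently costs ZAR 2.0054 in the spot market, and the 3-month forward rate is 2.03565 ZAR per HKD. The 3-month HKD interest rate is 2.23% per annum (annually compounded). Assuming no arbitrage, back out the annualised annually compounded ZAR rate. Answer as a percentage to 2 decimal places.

8.54%

T = 3/12 years.
By CIP, F/S equals the ZAR-to-HKD growth ratio: 2.03565/2.0054 = 1.0150843.
HKD growth factor: (1 + 0.0223)^(3/12) = 1.005529.
That pins the ZAR growth at 1.0206967.
r = 1.0206967^(12/3) − 1 = 0.085393 → 8.54%.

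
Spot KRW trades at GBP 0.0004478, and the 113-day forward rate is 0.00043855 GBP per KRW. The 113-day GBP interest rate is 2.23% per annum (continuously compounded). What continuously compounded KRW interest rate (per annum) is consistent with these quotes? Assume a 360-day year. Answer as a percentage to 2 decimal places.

8.88%

T = 113/360 years.
CIP gives F = S · g_GBP/g_KRW, so g_GBP/g_KRW = 0.00043855/0.0004478 = 0.9793435.
The GBP side grows by e^(0.0223×113/360) = 1.0070243.
So the KRW growth factor = 1.0282646.
Take logs: ln 1.0282646 / (113/360) = 0.088797, so 8.88%.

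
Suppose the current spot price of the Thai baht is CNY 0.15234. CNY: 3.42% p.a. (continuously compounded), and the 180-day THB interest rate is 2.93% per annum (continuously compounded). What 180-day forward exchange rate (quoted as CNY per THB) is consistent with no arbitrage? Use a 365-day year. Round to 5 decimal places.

0.15271

T = 180/365 years.
Growth of 1 CNY over T: e^(0.0342×180/365) = 1.0170088.
THB growth factor: e^(0.0293×180/365) = 1.0145542.
CIP: F = S · (grow CNY)/(grow THB) = 0.15234 × 1.0170088/1.0145542 = 0.1527086 CNY per THB.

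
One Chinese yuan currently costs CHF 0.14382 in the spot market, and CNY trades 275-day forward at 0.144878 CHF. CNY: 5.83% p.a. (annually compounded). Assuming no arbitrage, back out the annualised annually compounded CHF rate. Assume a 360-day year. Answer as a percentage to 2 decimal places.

T = 275/360 years.
F/S = 0.144878/0.14382 = 1.0073564 = (growth of CHF) / (growth of CNY).
CNY growth factor: (1 + 0.0583)^(275/360) = 1.0442353.
That pins the CHF growth at 1.0519171.
r = 1.0519171^(360/275) − 1 = 0.068503 → 6.85%.

6.85%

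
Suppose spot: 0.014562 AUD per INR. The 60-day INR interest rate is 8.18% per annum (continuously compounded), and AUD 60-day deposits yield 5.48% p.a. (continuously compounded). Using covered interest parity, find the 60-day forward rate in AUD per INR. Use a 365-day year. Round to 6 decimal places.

T = 60/365 years.
AUD accumulates by e^(0.0548×60/365) = 1.0090489.
Growth of 1 INR over T: e^(0.0818×60/365) = 1.0135374.
So F = 0.014562 × 1.0090489 / 1.0135374 = 0.01449751 (AUD/INR).

0.014498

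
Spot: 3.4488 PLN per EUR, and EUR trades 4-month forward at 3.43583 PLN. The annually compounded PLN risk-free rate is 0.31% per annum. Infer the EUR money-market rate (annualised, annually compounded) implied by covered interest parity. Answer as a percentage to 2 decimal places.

1.45%

T = 4/12 years.
CIP gives F = S · g_PLN/g_EUR, so g_PLN/g_EUR = 3.43583/3.4488 = 0.9962393.
PLN growth factor: (1 + 0.0031)^(4/12) = 1.0010323.
Hence g_EUR = 1.0048111.
Annualise: 1.0048111^(12/4) − 1 = 0.014503 = 1.45%.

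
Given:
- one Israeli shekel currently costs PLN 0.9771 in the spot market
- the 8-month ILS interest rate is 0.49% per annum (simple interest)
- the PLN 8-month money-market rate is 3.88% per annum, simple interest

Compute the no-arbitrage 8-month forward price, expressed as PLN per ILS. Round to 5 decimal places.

0.99911

T = 8/12 years.
Growth of 1 PLN over T: 1 + 0.0388×8/12 = 1.0258667.
Growth of 1 ILS over T: 1 + 0.0049×8/12 = 1.0032667.
Forward (PLN per ILS) = 0.9771 × 1.0258667 / 1.0032667 = 0.9991106.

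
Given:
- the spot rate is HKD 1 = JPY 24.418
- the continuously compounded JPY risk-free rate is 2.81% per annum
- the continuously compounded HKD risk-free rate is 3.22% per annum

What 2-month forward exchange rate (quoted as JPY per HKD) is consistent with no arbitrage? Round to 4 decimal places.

24.4013

T = 2/12 years.
JPY accumulates by e^(0.0281×2/12) = 1.00469432.
Growth of 1 HKD over T: e^(0.0322×2/12) = 1.00538109.
Forward (JPY per HKD) = 24.418 × 1.00469432 / 1.00538109 = 24.401320.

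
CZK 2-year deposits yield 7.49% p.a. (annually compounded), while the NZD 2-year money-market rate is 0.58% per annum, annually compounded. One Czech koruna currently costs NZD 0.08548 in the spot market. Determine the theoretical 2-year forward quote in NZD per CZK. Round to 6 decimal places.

T = 2 years.
NZD accumulates by (1 + 0.0058)^2 = 1.0116336.
CZK growth factor: (1 + 0.0749)^2 = 1.155410.
So F = 0.08548 × 1.0116336 / 1.155410 = 0.07484308 (NZD/CZK).

0.074843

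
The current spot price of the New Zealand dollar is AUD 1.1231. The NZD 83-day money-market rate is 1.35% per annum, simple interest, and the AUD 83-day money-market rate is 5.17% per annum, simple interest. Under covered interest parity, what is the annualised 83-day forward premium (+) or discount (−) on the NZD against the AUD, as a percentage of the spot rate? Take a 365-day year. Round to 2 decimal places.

T = 83/365 years.
No-arbitrage forward: 1.1231 × 1.0117564 / 1.0030699 = 1.1328260 AUD/NZD.
(F − S)/S ÷ T = (1.1328260 − 1.1231)/1.1231/(83/365) = 0.038083 → 3.81%.

+3.81%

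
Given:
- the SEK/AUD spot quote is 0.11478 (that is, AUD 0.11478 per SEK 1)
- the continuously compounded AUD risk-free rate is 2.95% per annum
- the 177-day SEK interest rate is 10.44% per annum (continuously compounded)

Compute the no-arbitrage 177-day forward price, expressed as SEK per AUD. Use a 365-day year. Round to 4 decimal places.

9.0346

T = 177/365 years.
AUD growth factor: e^(0.0295×177/365) = 1.0144083.
SEK accumulates by e^(0.1044×177/365) = 1.0519303.
Forward (AUD per SEK) = 0.11478 × 1.0144083 / 1.0519303 = 0.1106858.
Quoted the other way: 1/0.1106858 = 9.0346 SEK per AUD.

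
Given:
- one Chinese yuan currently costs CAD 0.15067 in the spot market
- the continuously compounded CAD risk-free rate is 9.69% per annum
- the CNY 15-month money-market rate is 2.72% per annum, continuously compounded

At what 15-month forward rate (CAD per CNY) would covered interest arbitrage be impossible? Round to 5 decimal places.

T = 15/12 years.
CAD accumulates by e^(0.0969×15/12) = 1.128766.
CNY accumulates by e^(0.0272×15/12) = 1.0345846.
Forward (CAD per CNY) = 0.15067 × 1.128766 / 1.0345846 = 0.1643860.

0.16439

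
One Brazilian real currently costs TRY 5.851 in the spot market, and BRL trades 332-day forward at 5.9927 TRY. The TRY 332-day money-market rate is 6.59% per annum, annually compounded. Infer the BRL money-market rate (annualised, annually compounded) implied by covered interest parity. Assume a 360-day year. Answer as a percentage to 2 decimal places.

T = 332/360 years.
F/S = 5.9927/5.851 = 1.0242181 = (growth of TRY) / (growth of BRL).
TRY growth factor: (1 + 0.0659)^(332/360) = 1.0606223.
That pins the BRL growth at 1.0355434.
Annualise: 1.0355434^(360/332) − 1 = 0.038598 = 3.86%.

3.86%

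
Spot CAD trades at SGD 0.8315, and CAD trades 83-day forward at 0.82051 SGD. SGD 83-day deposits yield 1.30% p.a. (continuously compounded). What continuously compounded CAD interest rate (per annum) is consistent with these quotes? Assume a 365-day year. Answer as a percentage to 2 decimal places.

T = 83/365 years.
F/S = 0.82051/0.8315 = 0.9867829 = (growth of SGD) / (growth of CAD).
The SGD side grows by e^(0.0130×83/365) = 1.0029605.
So the CAD growth factor = 1.0163943.
Take logs: ln 1.0163943 / (83/365) = 0.071511, so 7.15%.

7.15%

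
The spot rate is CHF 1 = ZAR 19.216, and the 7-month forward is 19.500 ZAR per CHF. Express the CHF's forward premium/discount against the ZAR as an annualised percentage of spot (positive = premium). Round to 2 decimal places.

T = 7/12 years.
CHF trades forward at +1.47794% vs spot over the period.
×(1/T) gives 2.53% p.a.

+2.53%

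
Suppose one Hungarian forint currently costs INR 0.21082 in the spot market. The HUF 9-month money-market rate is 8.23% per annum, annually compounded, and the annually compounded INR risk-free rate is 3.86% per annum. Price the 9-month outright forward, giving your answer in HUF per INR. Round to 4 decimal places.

T = 9/12 years.
INR accumulates by (1 + 0.0386)^(9/12) = 1.0288125.
HUF accumulates by (1 + 0.0823)^(9/12) = 1.0611108.
So F = 0.21082 × 1.0288125 / 1.0611108 = 0.2044030 (INR/HUF).
Quoted the other way: 1/0.2044030 = 4.8923 HUF per INR.

4.8923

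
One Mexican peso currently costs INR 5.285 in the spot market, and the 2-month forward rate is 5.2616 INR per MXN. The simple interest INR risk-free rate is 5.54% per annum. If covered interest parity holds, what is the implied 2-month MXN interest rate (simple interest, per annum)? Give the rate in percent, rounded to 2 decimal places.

T = 2/12 years.
By CIP, F/S equals the INR-to-MXN growth ratio: 5.2616/5.285 = 0.9955724.
The INR side grows by 1 + 0.0554×2/12 = 1.0092333.
So the MXN growth factor = 1.0137217.
r = (1.0137217 − 1)/(2/12) = 0.082330 → 8.23%.

8.23%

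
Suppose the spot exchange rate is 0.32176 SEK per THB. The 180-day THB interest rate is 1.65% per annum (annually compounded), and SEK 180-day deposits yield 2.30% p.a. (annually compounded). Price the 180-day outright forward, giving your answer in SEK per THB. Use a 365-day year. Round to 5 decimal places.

0.32277

T = 180/365 years.
SEK growth factor: (1 + 0.0230)^(180/365) = 1.0112771.
Growth of 1 THB over T: (1 + 0.0165)^(180/365) = 1.0081032.
CIP: F = S · (grow SEK)/(grow THB) = 0.32176 × 1.0112771/1.0081032 = 0.3227730 SEK per THB.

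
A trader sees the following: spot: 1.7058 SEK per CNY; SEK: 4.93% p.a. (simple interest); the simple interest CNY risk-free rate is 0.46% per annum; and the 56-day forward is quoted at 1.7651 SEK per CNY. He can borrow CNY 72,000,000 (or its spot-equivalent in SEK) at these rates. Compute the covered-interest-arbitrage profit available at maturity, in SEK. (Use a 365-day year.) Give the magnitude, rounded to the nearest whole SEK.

T = 56/365 years.
Invest the CNY and cover forward: 72,000,000 × 1.00070575342 × 1.7651 = SEK 127,176,892.23.
Convert at spot and invest in SEK: 72,000,000 × 1.7058 × 1.00756383562 = SEK 123,746,572.14.
The quoted forward overvalues CNY, so borrow SEK, buy CNY at spot, deposit the CNY at 0.46%, and sell the proceeds forward at 1.7651.
Profit = 127,176,892.23 − 123,746,572.14 = SEK 3,430,320.

SEK 3,430,320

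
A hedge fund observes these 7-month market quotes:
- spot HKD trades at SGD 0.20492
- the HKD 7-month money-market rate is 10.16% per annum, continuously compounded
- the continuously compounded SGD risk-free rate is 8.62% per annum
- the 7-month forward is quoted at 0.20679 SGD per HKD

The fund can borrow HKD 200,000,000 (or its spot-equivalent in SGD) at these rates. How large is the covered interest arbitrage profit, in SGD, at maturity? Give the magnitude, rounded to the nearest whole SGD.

T = 7/12 years.
Route A — deposit HKD, sell forward: 200,000,000 × 1.0610581519 × 0.20679 = SGD 43,883,243.05.
Route B — convert at spot, deposit SGD: 200,000,000 × 0.20492 × 1.0515689987 = SGD 43,097,503.84.
The quoted forward overvalues HKD, so borrow SGD, buy HKD at spot, deposit the HKD at 10.16%, and sell the proceeds forward at 0.20679.
Profit = 43,883,243.05 − 43,097,503.84 = SGD 785,739.

SGD 785,739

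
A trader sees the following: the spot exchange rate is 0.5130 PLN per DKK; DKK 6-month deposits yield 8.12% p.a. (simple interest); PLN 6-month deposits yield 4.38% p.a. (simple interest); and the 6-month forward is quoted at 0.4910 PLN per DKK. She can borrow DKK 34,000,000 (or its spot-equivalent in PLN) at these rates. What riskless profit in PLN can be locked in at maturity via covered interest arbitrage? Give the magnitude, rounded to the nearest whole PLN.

PLN 452,203

T = 6/12 years.
Route A — deposit DKK, sell forward: 34,000,000 × 1.040600 × 0.4910 = PLN 17,371,776.40.
Route B — convert at spot, deposit PLN: 34,000,000 × 0.5130 × 1.021900 = PLN 17,823,979.80.
The quoted forward undervalues DKK, so borrow DKK, convert to PLN at spot, deposit the PLN at 4.38%, and buy DKK forward at 0.4910 to cover the loan.
Profit = 17,823,979.80 − 17,371,776.40 = PLN 452,203.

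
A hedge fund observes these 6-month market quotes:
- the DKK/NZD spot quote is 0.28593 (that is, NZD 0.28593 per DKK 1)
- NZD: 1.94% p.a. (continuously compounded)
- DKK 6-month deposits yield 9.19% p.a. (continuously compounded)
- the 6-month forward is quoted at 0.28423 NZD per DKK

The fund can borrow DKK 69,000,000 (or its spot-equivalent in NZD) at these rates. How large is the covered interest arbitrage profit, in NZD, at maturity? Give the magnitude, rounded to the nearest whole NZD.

T = 6/12 years.
Route A — deposit DKK, sell forward: 69,000,000 × 1.0470220585 × 0.28423 = NZD 20,534,060.50.
Route B — convert at spot, deposit NZD: 69,000,000 × 0.28593 × 1.0097471975 = NZD 19,921,474.12.
The quoted forward overvalues DKK, so borrow NZD, buy DKK at spot, deposit the DKK at 9.19%, and sell the proceeds forward at 0.28423.
The gap between the two covered legs is NZD 612,586.

NZD 612,586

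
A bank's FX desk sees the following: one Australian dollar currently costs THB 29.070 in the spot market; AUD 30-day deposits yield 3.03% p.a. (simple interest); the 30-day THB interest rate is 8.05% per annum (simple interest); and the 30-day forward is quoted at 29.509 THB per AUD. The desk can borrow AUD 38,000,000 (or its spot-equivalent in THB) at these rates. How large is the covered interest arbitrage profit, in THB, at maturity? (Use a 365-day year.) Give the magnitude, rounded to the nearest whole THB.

THB 12,165,688

T = 30/365 years.
Keep in AUD, deliver into the forward: 38,000,000·1.002490410959·29.509 = THB 1,124,134,602.41.
Swap to THB now, deposit: 38,000,000·29.070·1.006616438356 = THB 1,111,968,914.79.
The quoted forward overvalues AUD, so borrow THB, buy AUD at spot, deposit the AUD at 3.03%, and sell the proceeds forward at 29.509.
Profit = 1,124,134,602.41 − 1,111,968,914.79 = THB 12,165,688.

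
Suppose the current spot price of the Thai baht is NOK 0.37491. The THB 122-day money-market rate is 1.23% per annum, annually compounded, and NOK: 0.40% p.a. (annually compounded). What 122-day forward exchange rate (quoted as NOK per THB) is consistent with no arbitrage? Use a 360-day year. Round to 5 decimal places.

T = 122/360 years.
NOK accumulates by (1 + 0.0040)^(122/360) = 1.0013538.
Growth of 1 THB over T: (1 + 0.0123)^(122/360) = 1.0041515.
Forward (NOK per THB) = 0.37491 × 1.0013538 / 1.0041515 = 0.3738655.

0.37387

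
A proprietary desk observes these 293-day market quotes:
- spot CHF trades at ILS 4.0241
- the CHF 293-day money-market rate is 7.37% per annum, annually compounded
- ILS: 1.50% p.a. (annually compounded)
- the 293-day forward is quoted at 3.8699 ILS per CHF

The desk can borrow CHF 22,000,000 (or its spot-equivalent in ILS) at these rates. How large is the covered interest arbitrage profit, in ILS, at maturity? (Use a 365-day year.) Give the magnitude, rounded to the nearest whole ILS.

T = 293/365 years.
Invest the CHF and cover forward: 22,000,000 × 1.0587440272 × 3.8699 = ILS 90,139,137.24.
Convert at spot and invest in ILS: 22,000,000 × 4.0241 × 1.0120233874 = ILS 89,594,632.89.
The quoted forward overvalues CHF, so borrow ILS, buy CHF at spot, deposit the CHF at 7.37%, and sell the proceeds forward at 3.8699.
Profit = 90,139,137.24 − 89,594,632.89 = ILS 544,504.

ILS 544,504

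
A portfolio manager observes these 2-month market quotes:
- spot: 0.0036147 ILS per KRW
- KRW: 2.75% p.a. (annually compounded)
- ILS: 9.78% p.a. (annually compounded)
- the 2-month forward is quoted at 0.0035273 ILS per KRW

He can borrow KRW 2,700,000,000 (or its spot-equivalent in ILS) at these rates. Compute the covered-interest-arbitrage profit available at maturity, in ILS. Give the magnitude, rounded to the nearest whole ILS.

T = 2/12 years.
Invest the KRW and cover forward: 2,700,000,000 × 1.004531682 × 0.0035273 = ILS 9,566,868.43.
Convert at spot and invest in ILS: 2,700,000,000 × 0.0036147 × 1.015672915 = ILS 9,912,652.79.
The quoted forward undervalues KRW, so borrow KRW, convert to ILS at spot, deposit the ILS at 9.78%, and buy KRW forward at 0.0035273 to cover the loan.
Arbitrage profit = |9,566,868.43 − 9,912,652.79| = ILS 345,784.

ILS 345,784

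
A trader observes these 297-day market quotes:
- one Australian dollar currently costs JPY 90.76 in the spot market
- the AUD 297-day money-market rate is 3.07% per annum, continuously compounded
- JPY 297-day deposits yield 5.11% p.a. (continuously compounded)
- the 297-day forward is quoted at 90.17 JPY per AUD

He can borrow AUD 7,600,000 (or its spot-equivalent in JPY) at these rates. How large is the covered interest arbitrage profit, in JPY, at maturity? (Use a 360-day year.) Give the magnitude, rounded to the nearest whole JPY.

T = 297/360 years.
Route A — deposit AUD, sell forward: 7,600,000 × 1.02565096622 × 90.17 = JPY 702,870,401.94.
Route B — convert at spot, deposit JPY: 7,600,000 × 90.76 × 1.04305874757 = JPY 719,476,890.66.
The quoted forward undervalues AUD, so borrow AUD, convert to JPY at spot, deposit the JPY at 5.11%, and buy AUD forward at 90.17 to cover the loan.
Arbitrage profit = |702,870,401.94 − 719,476,890.66| = JPY 16,606,489.

JPY 16,606,489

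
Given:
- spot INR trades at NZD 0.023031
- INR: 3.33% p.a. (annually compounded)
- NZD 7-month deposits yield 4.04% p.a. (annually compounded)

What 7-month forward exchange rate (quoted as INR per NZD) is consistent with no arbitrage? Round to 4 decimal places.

43.2466

T = 7/12 years.
NZD growth factor: (1 + 0.0404)^(7/12) = 1.02337201.
INR growth factor: (1 + 0.0333)^(7/12) = 1.01929232.
CIP: F = S · (grow NZD)/(grow INR) = 0.023031 × 1.02337201/1.01929232 = 0.023123181 NZD per INR.
Quoted the other way: 1/0.023123181 = 43.2466 INR per NZD.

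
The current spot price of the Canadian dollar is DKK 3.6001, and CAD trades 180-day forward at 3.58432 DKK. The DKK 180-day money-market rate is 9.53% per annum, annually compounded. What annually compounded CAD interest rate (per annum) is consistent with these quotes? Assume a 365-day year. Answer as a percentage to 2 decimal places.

10.51%

T = 180/365 years.
By CIP, F/S equals the DKK-to-CAD growth ratio: 3.58432/3.6001 = 0.9956168.
The DKK side grows by (1 + 0.0953)^(180/365) = 1.0459135.
That pins the CAD growth at 1.0505181.
r = 1.0505181^(365/180) − 1 = 0.105100 → 10.51%.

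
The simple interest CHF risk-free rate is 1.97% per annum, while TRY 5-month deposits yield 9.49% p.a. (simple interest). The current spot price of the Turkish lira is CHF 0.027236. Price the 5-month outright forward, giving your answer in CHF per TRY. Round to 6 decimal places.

T = 5/12 years.
CHF growth factor: 1 + 0.0197×5/12 = 1.0082083.
TRY growth factor: 1 + 0.0949×5/12 = 1.0395417.
Forward (CHF per TRY) = 0.027236 × 1.0082083 / 1.0395417 = 0.02641506.

0.026415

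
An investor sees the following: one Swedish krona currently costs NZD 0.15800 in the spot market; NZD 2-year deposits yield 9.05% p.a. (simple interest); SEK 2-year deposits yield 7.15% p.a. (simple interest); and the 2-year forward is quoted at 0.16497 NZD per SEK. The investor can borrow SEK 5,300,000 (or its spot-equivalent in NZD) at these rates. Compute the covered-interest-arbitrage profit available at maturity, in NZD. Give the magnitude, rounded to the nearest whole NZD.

T = 2 years.
Route A — deposit SEK, sell forward: 5,300,000 × 1.143000 × 0.16497 = NZD 999,371.76.
Route B — convert at spot, deposit NZD: 5,300,000 × 0.15800 × 1.181000 = NZD 988,969.40.
The quoted forward overvalues SEK, so borrow NZD, buy SEK at spot, deposit the SEK at 7.15%, and sell the proceeds forward at 0.16497.
The gap between the two covered legs is NZD 10,402.

NZD 10,402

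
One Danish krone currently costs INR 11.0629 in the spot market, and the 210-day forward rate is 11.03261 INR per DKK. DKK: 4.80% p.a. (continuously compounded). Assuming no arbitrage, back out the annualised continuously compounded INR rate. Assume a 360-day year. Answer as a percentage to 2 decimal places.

T = 210/360 years.
By CIP, F/S equals the INR-to-DKK growth ratio: 11.03261/11.0629 = 0.9972620.
The DKK side grows by e^(0.0480×210/360) = 1.0283957.
So the INR growth factor = 1.025580.
r = ln(1.025580)/(210/360) = 0.043300 → 4.33%.

4.33%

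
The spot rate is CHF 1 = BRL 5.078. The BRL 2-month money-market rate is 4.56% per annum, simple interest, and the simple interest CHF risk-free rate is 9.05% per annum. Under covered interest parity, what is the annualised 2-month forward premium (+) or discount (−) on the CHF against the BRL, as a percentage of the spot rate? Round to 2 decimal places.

T = 2/12 years.
CIP forward (BRL per CHF) = 5.078 × 1.007600/1.0150833 = 5.040564.
(F − S)/S ÷ T = (5.040564 − 5.078)/5.078/(2/12) = -0.044233 → -4.42%.

-4.42%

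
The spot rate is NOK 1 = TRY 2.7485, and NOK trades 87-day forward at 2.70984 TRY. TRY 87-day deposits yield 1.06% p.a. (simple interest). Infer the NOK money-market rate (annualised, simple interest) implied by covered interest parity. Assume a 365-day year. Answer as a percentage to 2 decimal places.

7.06%

T = 87/365 years.
CIP gives F = S · g_TRY/g_NOK, so g_TRY/g_NOK = 2.70984/2.7485 = 0.9859341.
TRY growth factor: 1 + 0.0106×87/365 = 1.0025266.
That pins the NOK growth at 1.0168292.
r = (1.0168292 − 1)/(87/365) = 0.070605 → 7.06%.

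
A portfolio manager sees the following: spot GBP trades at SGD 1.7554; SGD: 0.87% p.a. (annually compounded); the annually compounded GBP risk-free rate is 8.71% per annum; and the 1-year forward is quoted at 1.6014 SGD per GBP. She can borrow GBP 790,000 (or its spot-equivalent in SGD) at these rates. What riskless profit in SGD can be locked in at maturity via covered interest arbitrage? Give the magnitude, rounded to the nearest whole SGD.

SGD 23,534

T = 1 year.
Keep in GBP, deliver into the forward: 790,000·1.087100·1.6014 = SGD 1,375,296.73.
Swap to SGD now, deposit: 790,000·1.7554·1.008700 = SGD 1,398,830.86.
The quoted forward undervalues GBP, so borrow GBP, convert to SGD at spot, deposit the SGD at 0.87%, and buy GBP forward at 1.6014 to cover the loan.
The gap between the two covered legs is SGD 23,534.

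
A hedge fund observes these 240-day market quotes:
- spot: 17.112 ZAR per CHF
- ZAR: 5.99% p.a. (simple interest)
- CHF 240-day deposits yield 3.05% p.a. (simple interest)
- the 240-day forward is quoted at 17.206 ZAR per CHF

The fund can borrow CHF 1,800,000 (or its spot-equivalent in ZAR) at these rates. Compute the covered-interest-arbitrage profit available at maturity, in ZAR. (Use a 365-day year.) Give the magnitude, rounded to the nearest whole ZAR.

T = 240/365 years.
Invest the CHF and cover forward: 1,800,000 × 1.0200547945 × 17.206 = ZAR 31,591,913.03.
Convert at spot and invest in ZAR: 1,800,000 × 17.112 × 1.0393863014 = ZAR 32,014,761.10.
The quoted forward undervalues CHF, so borrow CHF, convert to ZAR at spot, deposit the ZAR at 5.99%, and buy CHF forward at 17.206 to cover the loan.
Profit = 32,014,761.10 − 31,591,913.03 = ZAR 422,848.

ZAR 422,848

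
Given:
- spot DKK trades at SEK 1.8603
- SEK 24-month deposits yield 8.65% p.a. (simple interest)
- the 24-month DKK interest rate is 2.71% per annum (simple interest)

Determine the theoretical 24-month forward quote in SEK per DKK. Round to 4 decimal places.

2.0699

T = 2 years.
SEK accumulates by 1 + 0.0865×2 = 1.173000.
Growth of 1 DKK over T: 1 + 0.0271×2 = 1.054200.
So F = 1.8603 × 1.173000 / 1.054200 = 2.069941 (SEK/DKK).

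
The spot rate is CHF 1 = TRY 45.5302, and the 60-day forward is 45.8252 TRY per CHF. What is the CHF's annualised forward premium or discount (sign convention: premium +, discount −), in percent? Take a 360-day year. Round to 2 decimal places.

+3.89%

T = 60/360 years.
(F − S)/S = (45.8252 − 45.5302)/45.5302 = 0.0064792.
Annualise by dividing by T: 0.0064792 / (60/360) = 0.038875 → 3.89%.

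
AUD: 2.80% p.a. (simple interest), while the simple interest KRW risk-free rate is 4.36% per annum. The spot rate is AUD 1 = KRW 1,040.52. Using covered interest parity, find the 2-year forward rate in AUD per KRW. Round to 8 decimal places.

T = 2 years.
KRW accumulates by 1 + 0.0436×2 = 1.087200.
Growth of 1 AUD over T: 1 + 0.0280×2 = 1.056000.
Forward (KRW per AUD) = 1040.52 × 1.087200 / 1.056000 = 1071.263.
Quoted the other way: 1/1071.263 = 0.00093348 AUD per KRW.

0.00093348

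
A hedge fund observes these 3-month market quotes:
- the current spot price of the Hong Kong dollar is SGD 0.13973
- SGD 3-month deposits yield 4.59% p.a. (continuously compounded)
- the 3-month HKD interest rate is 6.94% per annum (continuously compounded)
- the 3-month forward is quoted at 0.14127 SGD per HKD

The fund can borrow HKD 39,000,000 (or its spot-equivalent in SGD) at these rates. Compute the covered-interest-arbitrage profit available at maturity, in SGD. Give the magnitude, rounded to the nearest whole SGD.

T = 3/12 years.
Keep in HKD, deliver into the forward: 39,000,000·1.017501385·0.14127 = SGD 5,605,954.41.
Swap to SGD now, deposit: 39,000,000·0.13973·1.01154109 = SGD 5,512,362.82.
The quoted forward overvalues HKD, so borrow SGD, buy HKD at spot, deposit the HKD at 6.94%, and sell the proceeds forward at 0.14127.
Profit = 5,605,954.41 − 5,512,362.82 = SGD 93,592.

SGD 93,592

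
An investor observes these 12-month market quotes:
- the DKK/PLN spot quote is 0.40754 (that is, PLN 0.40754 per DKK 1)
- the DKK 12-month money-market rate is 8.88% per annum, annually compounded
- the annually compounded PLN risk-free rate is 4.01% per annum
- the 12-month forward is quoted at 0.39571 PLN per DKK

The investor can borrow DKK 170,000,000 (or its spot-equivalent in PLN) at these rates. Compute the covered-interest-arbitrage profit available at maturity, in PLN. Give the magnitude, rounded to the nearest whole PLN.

T = 1 year.
Invest the DKK and cover forward: 170,000,000 × 1.088800 × 0.39571 = PLN 73,244,338.16.
Convert at spot and invest in PLN: 170,000,000 × 0.40754 × 1.040100 = PLN 72,060,000.18.
The quoted forward overvalues DKK, so borrow PLN, buy DKK at spot, deposit the DKK at 8.88%, and sell the proceeds forward at 0.39571.
Profit = 73,244,338.16 − 72,060,000.18 = PLN 1,184,338.

PLN 1,184,338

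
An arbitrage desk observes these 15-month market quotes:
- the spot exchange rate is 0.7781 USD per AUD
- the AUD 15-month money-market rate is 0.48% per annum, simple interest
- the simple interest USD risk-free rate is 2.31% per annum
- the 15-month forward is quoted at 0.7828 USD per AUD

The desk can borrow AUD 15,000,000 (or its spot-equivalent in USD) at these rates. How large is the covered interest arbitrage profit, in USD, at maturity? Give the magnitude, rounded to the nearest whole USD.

T = 15/12 years.
Invest the AUD and cover forward: 15,000,000 × 1.006000 × 0.7828 = USD 11,812,452.00.
Convert at spot and invest in USD: 15,000,000 × 0.7781 × 1.028875 = USD 12,008,514.56.
The quoted forward undervalues AUD, so borrow AUD, convert to USD at spot, deposit the USD at 2.31%, and buy AUD forward at 0.7828 to cover the loan.
Profit = 12,008,514.56 − 11,812,452.00 = USD 196,063.

USD 196,063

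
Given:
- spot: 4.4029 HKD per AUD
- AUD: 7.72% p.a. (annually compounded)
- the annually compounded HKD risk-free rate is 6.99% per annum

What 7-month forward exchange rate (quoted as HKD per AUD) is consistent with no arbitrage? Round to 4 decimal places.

4.3855

T = 7/12 years.
HKD accumulates by (1 + 0.0699)^(7/12) = 1.040200.
AUD accumulates by (1 + 0.0772)^(7/12) = 1.0443343.
CIP: F = S · (grow HKD)/(grow AUD) = 4.4029 × 1.040200/1.0443343 = 4.385470 HKD per AUD.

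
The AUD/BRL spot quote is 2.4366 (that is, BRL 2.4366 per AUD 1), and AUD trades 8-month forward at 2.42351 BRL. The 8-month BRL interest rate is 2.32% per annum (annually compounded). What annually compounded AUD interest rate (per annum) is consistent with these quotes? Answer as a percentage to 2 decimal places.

T = 8/12 years.
By CIP, F/S equals the BRL-to-AUD growth ratio: 2.42351/2.4366 = 0.9946278.
BRL growth factor: (1 + 0.0232)^(8/12) = 1.0154075.
So the AUD growth factor = 1.0208919.
Annualise: 1.0208919^(12/8) − 1 = 0.031501 = 3.15%.

3.15%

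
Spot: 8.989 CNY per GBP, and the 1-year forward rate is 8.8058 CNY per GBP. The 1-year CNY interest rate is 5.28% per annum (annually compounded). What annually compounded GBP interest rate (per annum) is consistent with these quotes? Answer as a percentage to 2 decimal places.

T = 1 year.
By CIP, F/S equals the CNY-to-GBP growth ratio: 8.8058/8.989 = 0.9796195.
CNY growth factor: (1 + 0.0528)^1 = 1.052800.
Hence g_GBP = 1.074703.
Annualise: 1.074703^(1/1) − 1 = 0.074703 = 7.47%.

7.47%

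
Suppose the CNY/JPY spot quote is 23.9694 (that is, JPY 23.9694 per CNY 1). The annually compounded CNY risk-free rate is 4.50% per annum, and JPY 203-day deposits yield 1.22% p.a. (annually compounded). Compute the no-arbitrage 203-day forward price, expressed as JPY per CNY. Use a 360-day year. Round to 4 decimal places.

T = 203/360 years.
JPY accumulates by (1 + 0.0122)^(203/360) = 1.00686125.
CNY growth factor: (1 + 0.0450)^(203/360) = 1.02513123.
CIP: F = S · (grow JPY)/(grow CNY) = 23.9694 × 1.00686125/1.02513123 = 23.542215 JPY per CNY.

23.5422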